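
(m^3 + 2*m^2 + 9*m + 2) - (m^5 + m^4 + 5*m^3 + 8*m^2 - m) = -m^5 - m^4 - 4*m^3 - 6*m^2 + 10*m + 2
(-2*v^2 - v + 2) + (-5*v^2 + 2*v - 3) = -7*v^2 + v - 1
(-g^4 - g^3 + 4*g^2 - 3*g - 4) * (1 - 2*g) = 2*g^5 + g^4 - 9*g^3 + 10*g^2 + 5*g - 4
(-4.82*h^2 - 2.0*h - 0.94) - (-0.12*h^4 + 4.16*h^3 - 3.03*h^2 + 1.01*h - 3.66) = 0.12*h^4 - 4.16*h^3 - 1.79*h^2 - 3.01*h + 2.72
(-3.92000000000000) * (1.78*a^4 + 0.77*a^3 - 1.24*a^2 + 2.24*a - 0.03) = -6.9776*a^4 - 3.0184*a^3 + 4.8608*a^2 - 8.7808*a + 0.1176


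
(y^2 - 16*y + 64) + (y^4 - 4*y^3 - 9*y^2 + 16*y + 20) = y^4 - 4*y^3 - 8*y^2 + 84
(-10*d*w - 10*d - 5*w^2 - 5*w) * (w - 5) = -10*d*w^2 + 40*d*w + 50*d - 5*w^3 + 20*w^2 + 25*w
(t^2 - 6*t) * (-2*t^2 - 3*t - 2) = -2*t^4 + 9*t^3 + 16*t^2 + 12*t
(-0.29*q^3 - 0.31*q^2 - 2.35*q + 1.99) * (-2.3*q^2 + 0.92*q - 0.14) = 0.667*q^5 + 0.4462*q^4 + 5.1604*q^3 - 6.6956*q^2 + 2.1598*q - 0.2786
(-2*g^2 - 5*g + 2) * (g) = -2*g^3 - 5*g^2 + 2*g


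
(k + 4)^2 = k^2 + 8*k + 16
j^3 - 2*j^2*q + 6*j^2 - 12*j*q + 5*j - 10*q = (j + 1)*(j + 5)*(j - 2*q)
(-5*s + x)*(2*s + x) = -10*s^2 - 3*s*x + x^2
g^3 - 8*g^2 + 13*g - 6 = (g - 6)*(g - 1)^2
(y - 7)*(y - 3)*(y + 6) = y^3 - 4*y^2 - 39*y + 126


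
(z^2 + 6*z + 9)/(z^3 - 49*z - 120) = (z + 3)/(z^2 - 3*z - 40)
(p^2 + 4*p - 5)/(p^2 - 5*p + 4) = (p + 5)/(p - 4)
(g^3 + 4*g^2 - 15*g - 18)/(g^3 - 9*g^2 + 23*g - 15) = (g^2 + 7*g + 6)/(g^2 - 6*g + 5)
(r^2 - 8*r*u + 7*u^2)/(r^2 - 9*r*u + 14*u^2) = (r - u)/(r - 2*u)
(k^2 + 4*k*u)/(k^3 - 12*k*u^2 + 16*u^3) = k/(k^2 - 4*k*u + 4*u^2)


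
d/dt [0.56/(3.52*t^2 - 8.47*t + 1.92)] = (4.7432 - 3.9424*t)/(3.52*t^2 - 8.47*t + 1.92)^2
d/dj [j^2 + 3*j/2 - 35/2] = 2*j + 3/2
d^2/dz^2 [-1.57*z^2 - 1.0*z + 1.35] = -3.14000000000000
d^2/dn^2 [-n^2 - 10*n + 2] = -2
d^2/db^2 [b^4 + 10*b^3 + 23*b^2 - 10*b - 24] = 12*b^2 + 60*b + 46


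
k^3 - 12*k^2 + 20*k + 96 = (k - 8)*(k - 6)*(k + 2)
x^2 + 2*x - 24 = (x - 4)*(x + 6)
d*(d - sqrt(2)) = d^2 - sqrt(2)*d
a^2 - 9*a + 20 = (a - 5)*(a - 4)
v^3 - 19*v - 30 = (v - 5)*(v + 2)*(v + 3)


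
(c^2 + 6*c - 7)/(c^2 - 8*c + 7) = (c + 7)/(c - 7)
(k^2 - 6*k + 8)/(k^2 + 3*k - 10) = (k - 4)/(k + 5)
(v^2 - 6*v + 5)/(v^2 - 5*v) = (v - 1)/v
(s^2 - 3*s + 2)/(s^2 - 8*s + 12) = (s - 1)/(s - 6)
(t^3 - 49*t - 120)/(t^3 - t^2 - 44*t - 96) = (t + 5)/(t + 4)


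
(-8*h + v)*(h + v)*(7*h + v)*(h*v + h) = -56*h^4*v - 56*h^4 - 57*h^3*v^2 - 57*h^3*v + h*v^4 + h*v^3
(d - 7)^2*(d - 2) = d^3 - 16*d^2 + 77*d - 98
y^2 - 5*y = y*(y - 5)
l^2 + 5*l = l*(l + 5)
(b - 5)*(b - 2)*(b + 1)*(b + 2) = b^4 - 4*b^3 - 9*b^2 + 16*b + 20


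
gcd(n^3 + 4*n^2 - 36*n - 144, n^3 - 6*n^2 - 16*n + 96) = n^2 - 2*n - 24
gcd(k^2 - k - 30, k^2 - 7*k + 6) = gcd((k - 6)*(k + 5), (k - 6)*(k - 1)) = k - 6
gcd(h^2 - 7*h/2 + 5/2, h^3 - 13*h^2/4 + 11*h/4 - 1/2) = h - 1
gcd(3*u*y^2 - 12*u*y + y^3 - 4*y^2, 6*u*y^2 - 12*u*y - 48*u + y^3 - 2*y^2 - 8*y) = y - 4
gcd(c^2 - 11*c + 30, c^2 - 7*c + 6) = c - 6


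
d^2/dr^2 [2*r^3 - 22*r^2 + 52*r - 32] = 12*r - 44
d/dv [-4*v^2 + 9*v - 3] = 9 - 8*v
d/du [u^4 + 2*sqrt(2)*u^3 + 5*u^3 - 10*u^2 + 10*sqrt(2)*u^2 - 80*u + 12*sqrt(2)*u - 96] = 4*u^3 + 6*sqrt(2)*u^2 + 15*u^2 - 20*u + 20*sqrt(2)*u - 80 + 12*sqrt(2)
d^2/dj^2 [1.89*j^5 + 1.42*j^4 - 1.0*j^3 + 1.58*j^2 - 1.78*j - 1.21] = 37.8*j^3 + 17.04*j^2 - 6.0*j + 3.16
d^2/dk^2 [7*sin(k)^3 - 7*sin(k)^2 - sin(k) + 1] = -63*sin(k)^3 + 28*sin(k)^2 + 43*sin(k) - 14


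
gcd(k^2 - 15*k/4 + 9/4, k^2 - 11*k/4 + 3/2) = k - 3/4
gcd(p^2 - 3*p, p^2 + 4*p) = p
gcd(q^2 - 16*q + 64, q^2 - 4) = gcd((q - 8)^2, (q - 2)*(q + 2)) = 1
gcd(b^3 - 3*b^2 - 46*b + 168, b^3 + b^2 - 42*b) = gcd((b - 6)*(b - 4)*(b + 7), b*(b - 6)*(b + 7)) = b^2 + b - 42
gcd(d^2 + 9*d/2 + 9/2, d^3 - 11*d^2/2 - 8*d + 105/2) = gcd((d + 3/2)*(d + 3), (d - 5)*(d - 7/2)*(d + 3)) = d + 3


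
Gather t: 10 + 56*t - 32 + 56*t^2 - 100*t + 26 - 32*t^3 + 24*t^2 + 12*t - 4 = -32*t^3 + 80*t^2 - 32*t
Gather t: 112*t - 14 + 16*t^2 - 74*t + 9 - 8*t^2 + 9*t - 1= 8*t^2 + 47*t - 6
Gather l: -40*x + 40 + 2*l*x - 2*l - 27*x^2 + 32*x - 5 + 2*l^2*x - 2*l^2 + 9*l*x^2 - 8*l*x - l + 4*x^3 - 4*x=l^2*(2*x - 2) + l*(9*x^2 - 6*x - 3) + 4*x^3 - 27*x^2 - 12*x + 35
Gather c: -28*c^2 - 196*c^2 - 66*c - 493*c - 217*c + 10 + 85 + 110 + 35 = -224*c^2 - 776*c + 240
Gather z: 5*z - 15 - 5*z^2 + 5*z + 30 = -5*z^2 + 10*z + 15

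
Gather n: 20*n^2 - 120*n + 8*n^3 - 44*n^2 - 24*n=8*n^3 - 24*n^2 - 144*n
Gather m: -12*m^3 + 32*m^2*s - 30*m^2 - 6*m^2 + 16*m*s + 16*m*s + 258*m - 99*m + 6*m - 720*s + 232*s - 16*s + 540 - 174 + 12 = -12*m^3 + m^2*(32*s - 36) + m*(32*s + 165) - 504*s + 378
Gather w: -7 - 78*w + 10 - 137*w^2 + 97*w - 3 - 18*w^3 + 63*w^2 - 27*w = -18*w^3 - 74*w^2 - 8*w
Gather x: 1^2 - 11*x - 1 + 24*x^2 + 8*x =24*x^2 - 3*x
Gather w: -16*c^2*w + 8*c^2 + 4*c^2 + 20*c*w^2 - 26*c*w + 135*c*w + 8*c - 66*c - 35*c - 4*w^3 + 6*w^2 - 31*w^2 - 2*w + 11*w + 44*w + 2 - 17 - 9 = 12*c^2 - 93*c - 4*w^3 + w^2*(20*c - 25) + w*(-16*c^2 + 109*c + 53) - 24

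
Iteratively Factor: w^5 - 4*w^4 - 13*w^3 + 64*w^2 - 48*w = (w + 4)*(w^4 - 8*w^3 + 19*w^2 - 12*w) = (w - 4)*(w + 4)*(w^3 - 4*w^2 + 3*w) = w*(w - 4)*(w + 4)*(w^2 - 4*w + 3) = w*(w - 4)*(w - 3)*(w + 4)*(w - 1)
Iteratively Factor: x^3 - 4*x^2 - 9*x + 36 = (x - 3)*(x^2 - x - 12) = (x - 3)*(x + 3)*(x - 4)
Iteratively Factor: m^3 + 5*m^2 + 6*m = (m)*(m^2 + 5*m + 6) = m*(m + 2)*(m + 3)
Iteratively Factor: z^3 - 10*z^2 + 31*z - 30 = (z - 5)*(z^2 - 5*z + 6) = (z - 5)*(z - 3)*(z - 2)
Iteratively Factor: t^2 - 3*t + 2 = (t - 2)*(t - 1)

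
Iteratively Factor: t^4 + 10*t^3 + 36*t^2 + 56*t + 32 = (t + 2)*(t^3 + 8*t^2 + 20*t + 16) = (t + 2)^2*(t^2 + 6*t + 8) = (t + 2)^3*(t + 4)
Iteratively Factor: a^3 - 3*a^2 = (a)*(a^2 - 3*a) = a^2*(a - 3)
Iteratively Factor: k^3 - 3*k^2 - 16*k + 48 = (k - 4)*(k^2 + k - 12) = (k - 4)*(k - 3)*(k + 4)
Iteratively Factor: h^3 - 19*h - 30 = (h + 2)*(h^2 - 2*h - 15) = (h + 2)*(h + 3)*(h - 5)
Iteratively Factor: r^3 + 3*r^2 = (r)*(r^2 + 3*r) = r^2*(r + 3)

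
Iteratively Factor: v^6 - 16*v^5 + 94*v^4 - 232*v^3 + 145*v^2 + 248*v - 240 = (v + 1)*(v^5 - 17*v^4 + 111*v^3 - 343*v^2 + 488*v - 240) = (v - 4)*(v + 1)*(v^4 - 13*v^3 + 59*v^2 - 107*v + 60) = (v - 4)*(v - 3)*(v + 1)*(v^3 - 10*v^2 + 29*v - 20) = (v - 5)*(v - 4)*(v - 3)*(v + 1)*(v^2 - 5*v + 4) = (v - 5)*(v - 4)^2*(v - 3)*(v + 1)*(v - 1)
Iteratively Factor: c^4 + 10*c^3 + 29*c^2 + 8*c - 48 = (c + 4)*(c^3 + 6*c^2 + 5*c - 12) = (c - 1)*(c + 4)*(c^2 + 7*c + 12) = (c - 1)*(c + 3)*(c + 4)*(c + 4)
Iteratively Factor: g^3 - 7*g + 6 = (g - 1)*(g^2 + g - 6) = (g - 2)*(g - 1)*(g + 3)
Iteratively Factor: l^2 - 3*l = (l - 3)*(l)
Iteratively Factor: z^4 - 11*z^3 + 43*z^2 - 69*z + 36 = (z - 3)*(z^3 - 8*z^2 + 19*z - 12) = (z - 3)^2*(z^2 - 5*z + 4) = (z - 4)*(z - 3)^2*(z - 1)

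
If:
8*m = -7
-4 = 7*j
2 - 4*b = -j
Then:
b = 5/14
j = -4/7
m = -7/8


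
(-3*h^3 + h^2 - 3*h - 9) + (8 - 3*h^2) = -3*h^3 - 2*h^2 - 3*h - 1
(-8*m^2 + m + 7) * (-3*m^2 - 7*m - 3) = 24*m^4 + 53*m^3 - 4*m^2 - 52*m - 21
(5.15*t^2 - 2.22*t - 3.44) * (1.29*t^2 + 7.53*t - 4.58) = 6.6435*t^4 + 35.9157*t^3 - 44.7412*t^2 - 15.7356*t + 15.7552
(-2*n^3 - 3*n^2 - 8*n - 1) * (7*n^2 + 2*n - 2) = -14*n^5 - 25*n^4 - 58*n^3 - 17*n^2 + 14*n + 2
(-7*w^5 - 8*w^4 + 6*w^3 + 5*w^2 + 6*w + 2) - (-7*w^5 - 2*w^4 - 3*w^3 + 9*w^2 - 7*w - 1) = -6*w^4 + 9*w^3 - 4*w^2 + 13*w + 3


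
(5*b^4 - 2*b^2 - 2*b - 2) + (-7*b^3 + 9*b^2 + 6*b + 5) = 5*b^4 - 7*b^3 + 7*b^2 + 4*b + 3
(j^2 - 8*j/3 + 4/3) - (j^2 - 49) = 151/3 - 8*j/3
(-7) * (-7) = 49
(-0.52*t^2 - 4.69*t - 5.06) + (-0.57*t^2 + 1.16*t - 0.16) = -1.09*t^2 - 3.53*t - 5.22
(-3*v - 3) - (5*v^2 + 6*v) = -5*v^2 - 9*v - 3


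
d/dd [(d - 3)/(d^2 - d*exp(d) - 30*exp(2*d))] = (d^2 - d*exp(d) + (d - 3)*(d*exp(d) - 2*d + 60*exp(2*d) + exp(d)) - 30*exp(2*d))/(-d^2 + d*exp(d) + 30*exp(2*d))^2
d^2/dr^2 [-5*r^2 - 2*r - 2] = -10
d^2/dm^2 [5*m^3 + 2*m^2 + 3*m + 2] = 30*m + 4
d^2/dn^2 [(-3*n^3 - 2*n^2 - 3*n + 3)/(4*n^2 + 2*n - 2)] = (-17*n^3 + 33*n^2 - 9*n + 4)/(8*n^6 + 12*n^5 - 6*n^4 - 11*n^3 + 3*n^2 + 3*n - 1)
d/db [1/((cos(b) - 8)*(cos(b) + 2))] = 2*(cos(b) - 3)*sin(b)/((cos(b) - 8)^2*(cos(b) + 2)^2)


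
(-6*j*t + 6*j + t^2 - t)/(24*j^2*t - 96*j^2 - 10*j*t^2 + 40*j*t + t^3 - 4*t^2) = (t - 1)/(-4*j*t + 16*j + t^2 - 4*t)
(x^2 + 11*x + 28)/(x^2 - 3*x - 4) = (x^2 + 11*x + 28)/(x^2 - 3*x - 4)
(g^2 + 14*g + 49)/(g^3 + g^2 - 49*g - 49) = (g + 7)/(g^2 - 6*g - 7)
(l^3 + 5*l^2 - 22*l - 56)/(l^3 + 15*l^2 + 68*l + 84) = (l - 4)/(l + 6)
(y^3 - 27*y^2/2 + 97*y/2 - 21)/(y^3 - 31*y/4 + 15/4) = 2*(y^2 - 13*y + 42)/(2*y^2 + y - 15)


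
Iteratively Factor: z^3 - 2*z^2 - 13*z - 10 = (z + 2)*(z^2 - 4*z - 5) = (z + 1)*(z + 2)*(z - 5)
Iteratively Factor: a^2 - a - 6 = (a + 2)*(a - 3)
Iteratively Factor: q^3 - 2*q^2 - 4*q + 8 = (q + 2)*(q^2 - 4*q + 4) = (q - 2)*(q + 2)*(q - 2)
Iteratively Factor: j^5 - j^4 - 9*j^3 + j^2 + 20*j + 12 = (j - 3)*(j^4 + 2*j^3 - 3*j^2 - 8*j - 4) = (j - 3)*(j - 2)*(j^3 + 4*j^2 + 5*j + 2) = (j - 3)*(j - 2)*(j + 2)*(j^2 + 2*j + 1) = (j - 3)*(j - 2)*(j + 1)*(j + 2)*(j + 1)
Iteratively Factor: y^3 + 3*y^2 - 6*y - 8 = (y + 4)*(y^2 - y - 2) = (y + 1)*(y + 4)*(y - 2)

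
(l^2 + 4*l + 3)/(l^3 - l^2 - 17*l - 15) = 1/(l - 5)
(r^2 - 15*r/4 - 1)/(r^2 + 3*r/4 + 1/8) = 2*(r - 4)/(2*r + 1)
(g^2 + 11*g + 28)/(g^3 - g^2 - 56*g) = (g + 4)/(g*(g - 8))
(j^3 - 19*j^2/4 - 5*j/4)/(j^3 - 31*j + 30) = j*(4*j + 1)/(4*(j^2 + 5*j - 6))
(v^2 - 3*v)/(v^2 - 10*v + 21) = v/(v - 7)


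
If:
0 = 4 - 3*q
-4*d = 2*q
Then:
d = -2/3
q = 4/3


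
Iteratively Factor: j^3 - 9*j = (j)*(j^2 - 9) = j*(j + 3)*(j - 3)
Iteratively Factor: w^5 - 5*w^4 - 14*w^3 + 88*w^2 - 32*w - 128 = (w - 4)*(w^4 - w^3 - 18*w^2 + 16*w + 32) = (w - 4)^2*(w^3 + 3*w^2 - 6*w - 8) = (w - 4)^2*(w + 1)*(w^2 + 2*w - 8) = (w - 4)^2*(w - 2)*(w + 1)*(w + 4)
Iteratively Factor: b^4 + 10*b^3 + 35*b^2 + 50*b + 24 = (b + 3)*(b^3 + 7*b^2 + 14*b + 8) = (b + 1)*(b + 3)*(b^2 + 6*b + 8) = (b + 1)*(b + 3)*(b + 4)*(b + 2)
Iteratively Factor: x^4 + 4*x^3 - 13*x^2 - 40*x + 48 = (x + 4)*(x^3 - 13*x + 12) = (x - 3)*(x + 4)*(x^2 + 3*x - 4) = (x - 3)*(x + 4)^2*(x - 1)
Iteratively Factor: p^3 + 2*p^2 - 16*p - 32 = (p + 4)*(p^2 - 2*p - 8) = (p + 2)*(p + 4)*(p - 4)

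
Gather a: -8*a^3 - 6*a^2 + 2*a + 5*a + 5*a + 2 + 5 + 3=-8*a^3 - 6*a^2 + 12*a + 10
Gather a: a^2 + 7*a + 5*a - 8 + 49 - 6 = a^2 + 12*a + 35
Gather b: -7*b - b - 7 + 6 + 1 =-8*b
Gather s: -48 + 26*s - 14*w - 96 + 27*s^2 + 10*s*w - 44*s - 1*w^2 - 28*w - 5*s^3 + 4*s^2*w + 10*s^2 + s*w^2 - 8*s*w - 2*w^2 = -5*s^3 + s^2*(4*w + 37) + s*(w^2 + 2*w - 18) - 3*w^2 - 42*w - 144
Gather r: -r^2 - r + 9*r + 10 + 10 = -r^2 + 8*r + 20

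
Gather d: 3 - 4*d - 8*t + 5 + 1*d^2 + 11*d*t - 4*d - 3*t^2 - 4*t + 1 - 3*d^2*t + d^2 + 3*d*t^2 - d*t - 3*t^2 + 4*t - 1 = d^2*(2 - 3*t) + d*(3*t^2 + 10*t - 8) - 6*t^2 - 8*t + 8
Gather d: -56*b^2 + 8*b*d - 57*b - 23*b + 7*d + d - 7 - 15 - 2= -56*b^2 - 80*b + d*(8*b + 8) - 24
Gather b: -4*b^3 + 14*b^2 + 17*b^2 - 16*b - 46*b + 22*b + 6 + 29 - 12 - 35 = -4*b^3 + 31*b^2 - 40*b - 12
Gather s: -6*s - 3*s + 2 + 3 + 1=6 - 9*s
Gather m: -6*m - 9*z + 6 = -6*m - 9*z + 6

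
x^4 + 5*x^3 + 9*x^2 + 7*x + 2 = (x + 1)^3*(x + 2)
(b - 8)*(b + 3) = b^2 - 5*b - 24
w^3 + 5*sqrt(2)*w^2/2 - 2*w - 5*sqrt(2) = (w - sqrt(2))*(w + sqrt(2))*(w + 5*sqrt(2)/2)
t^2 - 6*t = t*(t - 6)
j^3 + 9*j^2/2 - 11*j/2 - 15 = (j - 2)*(j + 3/2)*(j + 5)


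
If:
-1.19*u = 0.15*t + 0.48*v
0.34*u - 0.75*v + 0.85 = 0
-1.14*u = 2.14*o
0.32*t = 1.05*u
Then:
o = 0.15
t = -0.94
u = -0.29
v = 1.00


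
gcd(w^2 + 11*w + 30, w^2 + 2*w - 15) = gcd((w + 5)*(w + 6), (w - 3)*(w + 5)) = w + 5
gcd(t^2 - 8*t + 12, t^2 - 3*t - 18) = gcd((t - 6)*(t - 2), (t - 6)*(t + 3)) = t - 6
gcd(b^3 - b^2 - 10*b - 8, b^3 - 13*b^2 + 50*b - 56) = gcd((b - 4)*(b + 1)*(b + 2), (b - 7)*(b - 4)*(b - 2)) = b - 4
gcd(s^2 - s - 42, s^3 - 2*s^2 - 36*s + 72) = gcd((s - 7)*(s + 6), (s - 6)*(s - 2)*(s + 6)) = s + 6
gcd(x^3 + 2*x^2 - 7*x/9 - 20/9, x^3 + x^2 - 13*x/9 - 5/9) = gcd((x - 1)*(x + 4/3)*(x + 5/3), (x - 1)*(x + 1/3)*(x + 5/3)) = x^2 + 2*x/3 - 5/3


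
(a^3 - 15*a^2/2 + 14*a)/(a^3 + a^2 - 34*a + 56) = a*(2*a - 7)/(2*(a^2 + 5*a - 14))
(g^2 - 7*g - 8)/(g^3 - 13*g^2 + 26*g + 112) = (g + 1)/(g^2 - 5*g - 14)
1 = 1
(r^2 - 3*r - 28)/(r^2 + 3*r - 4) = (r - 7)/(r - 1)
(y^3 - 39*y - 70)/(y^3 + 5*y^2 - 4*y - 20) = (y - 7)/(y - 2)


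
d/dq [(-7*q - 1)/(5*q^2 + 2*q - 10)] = (35*q^2 + 10*q + 72)/(25*q^4 + 20*q^3 - 96*q^2 - 40*q + 100)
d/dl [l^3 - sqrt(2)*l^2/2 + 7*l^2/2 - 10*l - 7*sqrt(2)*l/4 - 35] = 3*l^2 - sqrt(2)*l + 7*l - 10 - 7*sqrt(2)/4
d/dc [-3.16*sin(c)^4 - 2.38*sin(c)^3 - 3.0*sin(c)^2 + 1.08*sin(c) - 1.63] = (-12.64*sin(c)^3 - 7.14*sin(c)^2 - 6.0*sin(c) + 1.08)*cos(c)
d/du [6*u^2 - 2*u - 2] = 12*u - 2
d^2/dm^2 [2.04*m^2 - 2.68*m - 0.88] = 4.08000000000000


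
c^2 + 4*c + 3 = (c + 1)*(c + 3)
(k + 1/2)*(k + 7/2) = k^2 + 4*k + 7/4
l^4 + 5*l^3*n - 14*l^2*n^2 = l^2*(l - 2*n)*(l + 7*n)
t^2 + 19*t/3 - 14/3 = (t - 2/3)*(t + 7)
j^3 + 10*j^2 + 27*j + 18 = (j + 1)*(j + 3)*(j + 6)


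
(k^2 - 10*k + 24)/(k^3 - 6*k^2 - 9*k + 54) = (k - 4)/(k^2 - 9)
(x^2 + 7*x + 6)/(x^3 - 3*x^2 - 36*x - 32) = (x + 6)/(x^2 - 4*x - 32)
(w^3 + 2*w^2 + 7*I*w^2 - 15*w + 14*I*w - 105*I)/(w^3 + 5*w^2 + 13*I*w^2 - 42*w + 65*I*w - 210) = (w - 3)/(w + 6*I)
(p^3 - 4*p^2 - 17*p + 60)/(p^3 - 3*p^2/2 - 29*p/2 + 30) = 2*(p - 5)/(2*p - 5)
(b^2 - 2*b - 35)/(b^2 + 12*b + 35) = (b - 7)/(b + 7)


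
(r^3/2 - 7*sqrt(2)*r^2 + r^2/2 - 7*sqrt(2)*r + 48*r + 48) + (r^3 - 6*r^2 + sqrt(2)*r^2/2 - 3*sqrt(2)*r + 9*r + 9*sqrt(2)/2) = 3*r^3/2 - 13*sqrt(2)*r^2/2 - 11*r^2/2 - 10*sqrt(2)*r + 57*r + 9*sqrt(2)/2 + 48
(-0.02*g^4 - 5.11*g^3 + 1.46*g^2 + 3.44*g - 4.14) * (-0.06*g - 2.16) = 0.0012*g^5 + 0.3498*g^4 + 10.95*g^3 - 3.36*g^2 - 7.182*g + 8.9424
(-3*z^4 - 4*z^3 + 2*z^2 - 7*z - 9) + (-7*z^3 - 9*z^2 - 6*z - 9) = -3*z^4 - 11*z^3 - 7*z^2 - 13*z - 18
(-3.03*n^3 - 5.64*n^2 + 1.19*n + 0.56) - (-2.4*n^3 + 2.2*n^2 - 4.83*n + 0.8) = -0.63*n^3 - 7.84*n^2 + 6.02*n - 0.24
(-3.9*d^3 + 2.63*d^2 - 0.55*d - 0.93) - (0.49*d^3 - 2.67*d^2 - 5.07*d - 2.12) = -4.39*d^3 + 5.3*d^2 + 4.52*d + 1.19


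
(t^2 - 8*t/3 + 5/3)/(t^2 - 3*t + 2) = (t - 5/3)/(t - 2)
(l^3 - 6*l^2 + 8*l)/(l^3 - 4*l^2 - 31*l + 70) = l*(l - 4)/(l^2 - 2*l - 35)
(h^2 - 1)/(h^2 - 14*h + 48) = (h^2 - 1)/(h^2 - 14*h + 48)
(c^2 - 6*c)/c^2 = (c - 6)/c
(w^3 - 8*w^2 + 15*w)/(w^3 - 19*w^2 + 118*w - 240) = w*(w - 3)/(w^2 - 14*w + 48)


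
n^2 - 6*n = n*(n - 6)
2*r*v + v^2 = v*(2*r + v)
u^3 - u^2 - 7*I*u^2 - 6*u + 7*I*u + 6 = (u - 1)*(u - 6*I)*(u - I)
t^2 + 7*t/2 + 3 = (t + 3/2)*(t + 2)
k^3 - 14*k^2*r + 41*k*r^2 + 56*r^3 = (k - 8*r)*(k - 7*r)*(k + r)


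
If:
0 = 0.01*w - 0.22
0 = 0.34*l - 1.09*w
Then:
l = 70.53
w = 22.00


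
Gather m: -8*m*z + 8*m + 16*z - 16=m*(8 - 8*z) + 16*z - 16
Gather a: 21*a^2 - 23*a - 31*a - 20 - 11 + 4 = 21*a^2 - 54*a - 27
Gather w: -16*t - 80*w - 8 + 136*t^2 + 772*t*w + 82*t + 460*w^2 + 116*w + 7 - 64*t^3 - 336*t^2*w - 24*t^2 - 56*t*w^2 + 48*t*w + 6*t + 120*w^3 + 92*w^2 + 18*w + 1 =-64*t^3 + 112*t^2 + 72*t + 120*w^3 + w^2*(552 - 56*t) + w*(-336*t^2 + 820*t + 54)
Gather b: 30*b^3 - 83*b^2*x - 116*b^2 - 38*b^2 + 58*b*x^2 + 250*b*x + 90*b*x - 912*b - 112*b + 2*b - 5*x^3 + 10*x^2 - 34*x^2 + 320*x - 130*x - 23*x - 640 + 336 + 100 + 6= 30*b^3 + b^2*(-83*x - 154) + b*(58*x^2 + 340*x - 1022) - 5*x^3 - 24*x^2 + 167*x - 198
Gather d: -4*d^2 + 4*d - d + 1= -4*d^2 + 3*d + 1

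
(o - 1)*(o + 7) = o^2 + 6*o - 7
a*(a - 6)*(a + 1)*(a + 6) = a^4 + a^3 - 36*a^2 - 36*a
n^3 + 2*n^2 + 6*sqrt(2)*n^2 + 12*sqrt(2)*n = n*(n + 2)*(n + 6*sqrt(2))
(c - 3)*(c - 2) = c^2 - 5*c + 6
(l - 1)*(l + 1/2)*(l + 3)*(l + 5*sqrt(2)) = l^4 + 5*l^3/2 + 5*sqrt(2)*l^3 - 2*l^2 + 25*sqrt(2)*l^2/2 - 10*sqrt(2)*l - 3*l/2 - 15*sqrt(2)/2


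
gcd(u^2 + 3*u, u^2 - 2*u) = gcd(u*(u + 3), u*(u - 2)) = u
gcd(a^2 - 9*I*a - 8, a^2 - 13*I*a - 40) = a - 8*I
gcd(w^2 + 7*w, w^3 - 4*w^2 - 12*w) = w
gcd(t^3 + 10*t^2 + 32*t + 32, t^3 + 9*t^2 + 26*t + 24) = t^2 + 6*t + 8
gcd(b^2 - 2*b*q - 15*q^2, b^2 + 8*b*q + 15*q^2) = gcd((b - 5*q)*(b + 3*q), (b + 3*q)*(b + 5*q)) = b + 3*q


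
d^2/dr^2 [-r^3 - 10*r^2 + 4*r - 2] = -6*r - 20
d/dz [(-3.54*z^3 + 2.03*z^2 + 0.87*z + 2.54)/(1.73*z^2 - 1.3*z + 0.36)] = (-6.1242*z^4 + 9.204*z^3 - 7.9673*z^2 - 7.3268*z + 3.6152)/(2.9929*z^4 - 4.498*z^3 + 2.9356*z^2 - 0.936*z + 0.1296)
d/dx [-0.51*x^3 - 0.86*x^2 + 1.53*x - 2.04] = -1.53*x^2 - 1.72*x + 1.53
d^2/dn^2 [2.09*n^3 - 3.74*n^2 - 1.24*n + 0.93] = 12.54*n - 7.48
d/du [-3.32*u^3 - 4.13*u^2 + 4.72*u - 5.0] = -9.96*u^2 - 8.26*u + 4.72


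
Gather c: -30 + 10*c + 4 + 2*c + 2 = 12*c - 24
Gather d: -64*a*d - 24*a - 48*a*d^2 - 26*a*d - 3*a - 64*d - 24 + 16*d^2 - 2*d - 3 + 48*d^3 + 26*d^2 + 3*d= -27*a + 48*d^3 + d^2*(42 - 48*a) + d*(-90*a - 63) - 27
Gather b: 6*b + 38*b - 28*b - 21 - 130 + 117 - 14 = 16*b - 48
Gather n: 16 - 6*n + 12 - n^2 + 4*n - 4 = -n^2 - 2*n + 24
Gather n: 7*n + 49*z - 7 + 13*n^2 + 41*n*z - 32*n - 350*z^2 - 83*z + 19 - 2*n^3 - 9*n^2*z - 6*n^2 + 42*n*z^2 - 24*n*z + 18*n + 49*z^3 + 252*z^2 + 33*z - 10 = -2*n^3 + n^2*(7 - 9*z) + n*(42*z^2 + 17*z - 7) + 49*z^3 - 98*z^2 - z + 2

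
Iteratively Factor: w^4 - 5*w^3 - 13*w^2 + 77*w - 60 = (w + 4)*(w^3 - 9*w^2 + 23*w - 15) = (w - 5)*(w + 4)*(w^2 - 4*w + 3) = (w - 5)*(w - 3)*(w + 4)*(w - 1)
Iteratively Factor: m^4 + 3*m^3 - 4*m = (m + 2)*(m^3 + m^2 - 2*m) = (m - 1)*(m + 2)*(m^2 + 2*m) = m*(m - 1)*(m + 2)*(m + 2)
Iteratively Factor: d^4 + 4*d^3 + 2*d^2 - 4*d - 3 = (d + 1)*(d^3 + 3*d^2 - d - 3) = (d - 1)*(d + 1)*(d^2 + 4*d + 3) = (d - 1)*(d + 1)*(d + 3)*(d + 1)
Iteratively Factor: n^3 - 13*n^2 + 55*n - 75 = (n - 5)*(n^2 - 8*n + 15) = (n - 5)^2*(n - 3)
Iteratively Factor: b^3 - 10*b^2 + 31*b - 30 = (b - 3)*(b^2 - 7*b + 10) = (b - 3)*(b - 2)*(b - 5)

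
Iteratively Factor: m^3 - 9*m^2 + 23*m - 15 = (m - 5)*(m^2 - 4*m + 3) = (m - 5)*(m - 1)*(m - 3)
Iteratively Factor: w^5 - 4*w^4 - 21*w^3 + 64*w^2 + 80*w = (w + 1)*(w^4 - 5*w^3 - 16*w^2 + 80*w) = (w + 1)*(w + 4)*(w^3 - 9*w^2 + 20*w) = (w - 4)*(w + 1)*(w + 4)*(w^2 - 5*w) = w*(w - 4)*(w + 1)*(w + 4)*(w - 5)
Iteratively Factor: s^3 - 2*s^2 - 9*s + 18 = (s - 3)*(s^2 + s - 6) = (s - 3)*(s - 2)*(s + 3)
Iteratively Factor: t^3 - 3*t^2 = (t)*(t^2 - 3*t) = t*(t - 3)*(t)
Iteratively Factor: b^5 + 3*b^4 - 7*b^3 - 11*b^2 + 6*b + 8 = (b - 1)*(b^4 + 4*b^3 - 3*b^2 - 14*b - 8) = (b - 1)*(b + 1)*(b^3 + 3*b^2 - 6*b - 8) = (b - 1)*(b + 1)^2*(b^2 + 2*b - 8) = (b - 2)*(b - 1)*(b + 1)^2*(b + 4)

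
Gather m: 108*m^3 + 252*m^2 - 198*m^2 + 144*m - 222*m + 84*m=108*m^3 + 54*m^2 + 6*m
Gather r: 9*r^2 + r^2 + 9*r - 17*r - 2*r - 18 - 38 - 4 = 10*r^2 - 10*r - 60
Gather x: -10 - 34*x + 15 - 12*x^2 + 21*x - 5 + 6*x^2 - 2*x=-6*x^2 - 15*x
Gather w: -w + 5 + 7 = 12 - w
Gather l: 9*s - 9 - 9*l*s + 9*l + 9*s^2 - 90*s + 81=l*(9 - 9*s) + 9*s^2 - 81*s + 72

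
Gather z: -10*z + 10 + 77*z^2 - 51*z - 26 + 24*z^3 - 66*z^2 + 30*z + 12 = 24*z^3 + 11*z^2 - 31*z - 4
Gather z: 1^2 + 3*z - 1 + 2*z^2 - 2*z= 2*z^2 + z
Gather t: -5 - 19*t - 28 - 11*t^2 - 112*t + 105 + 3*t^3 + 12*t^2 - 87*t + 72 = 3*t^3 + t^2 - 218*t + 144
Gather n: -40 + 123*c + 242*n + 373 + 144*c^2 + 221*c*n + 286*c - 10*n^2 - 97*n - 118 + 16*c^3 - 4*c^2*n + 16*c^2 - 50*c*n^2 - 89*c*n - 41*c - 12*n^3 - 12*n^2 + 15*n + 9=16*c^3 + 160*c^2 + 368*c - 12*n^3 + n^2*(-50*c - 22) + n*(-4*c^2 + 132*c + 160) + 224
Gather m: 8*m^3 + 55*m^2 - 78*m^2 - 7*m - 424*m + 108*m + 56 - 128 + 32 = 8*m^3 - 23*m^2 - 323*m - 40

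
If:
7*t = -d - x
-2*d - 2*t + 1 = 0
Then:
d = x/6 + 7/12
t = -x/6 - 1/12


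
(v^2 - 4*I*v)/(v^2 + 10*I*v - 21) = v*(v - 4*I)/(v^2 + 10*I*v - 21)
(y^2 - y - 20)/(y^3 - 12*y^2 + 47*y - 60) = (y + 4)/(y^2 - 7*y + 12)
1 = 1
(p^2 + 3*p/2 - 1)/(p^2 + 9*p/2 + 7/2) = (2*p^2 + 3*p - 2)/(2*p^2 + 9*p + 7)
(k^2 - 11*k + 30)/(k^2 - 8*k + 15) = (k - 6)/(k - 3)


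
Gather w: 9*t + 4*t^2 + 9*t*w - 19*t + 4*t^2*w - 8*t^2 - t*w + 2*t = -4*t^2 - 8*t + w*(4*t^2 + 8*t)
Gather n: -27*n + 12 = 12 - 27*n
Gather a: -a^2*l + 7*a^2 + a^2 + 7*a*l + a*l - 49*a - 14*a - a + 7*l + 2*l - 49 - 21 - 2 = a^2*(8 - l) + a*(8*l - 64) + 9*l - 72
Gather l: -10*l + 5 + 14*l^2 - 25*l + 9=14*l^2 - 35*l + 14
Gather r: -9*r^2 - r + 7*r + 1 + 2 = -9*r^2 + 6*r + 3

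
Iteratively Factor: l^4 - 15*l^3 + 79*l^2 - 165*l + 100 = (l - 4)*(l^3 - 11*l^2 + 35*l - 25) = (l - 4)*(l - 1)*(l^2 - 10*l + 25) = (l - 5)*(l - 4)*(l - 1)*(l - 5)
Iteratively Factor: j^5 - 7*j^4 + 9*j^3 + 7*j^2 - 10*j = (j - 5)*(j^4 - 2*j^3 - j^2 + 2*j) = (j - 5)*(j - 1)*(j^3 - j^2 - 2*j) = (j - 5)*(j - 1)*(j + 1)*(j^2 - 2*j) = (j - 5)*(j - 2)*(j - 1)*(j + 1)*(j)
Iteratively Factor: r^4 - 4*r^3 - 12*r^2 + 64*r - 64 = (r - 4)*(r^3 - 12*r + 16) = (r - 4)*(r - 2)*(r^2 + 2*r - 8) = (r - 4)*(r - 2)*(r + 4)*(r - 2)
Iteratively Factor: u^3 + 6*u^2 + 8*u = (u + 4)*(u^2 + 2*u) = u*(u + 4)*(u + 2)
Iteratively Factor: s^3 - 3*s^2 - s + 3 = (s - 3)*(s^2 - 1) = (s - 3)*(s - 1)*(s + 1)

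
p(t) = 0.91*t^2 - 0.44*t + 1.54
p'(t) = 1.82*t - 0.44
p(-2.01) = 6.10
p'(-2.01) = -4.10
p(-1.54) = 4.38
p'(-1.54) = -3.24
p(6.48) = 36.90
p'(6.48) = 11.35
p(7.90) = 54.86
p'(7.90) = 13.94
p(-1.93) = 5.78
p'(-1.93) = -3.95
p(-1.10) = 3.13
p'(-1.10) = -2.44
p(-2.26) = 7.18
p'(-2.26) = -4.55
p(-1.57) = 4.47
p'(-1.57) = -3.30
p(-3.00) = 11.05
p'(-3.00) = -5.90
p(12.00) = 127.30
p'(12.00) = 21.40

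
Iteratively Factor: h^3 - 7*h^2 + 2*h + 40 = (h - 4)*(h^2 - 3*h - 10) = (h - 4)*(h + 2)*(h - 5)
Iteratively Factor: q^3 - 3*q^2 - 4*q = (q)*(q^2 - 3*q - 4) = q*(q + 1)*(q - 4)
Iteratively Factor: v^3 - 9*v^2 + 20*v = (v - 5)*(v^2 - 4*v) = (v - 5)*(v - 4)*(v)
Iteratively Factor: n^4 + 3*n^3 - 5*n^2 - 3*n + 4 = (n - 1)*(n^3 + 4*n^2 - n - 4) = (n - 1)^2*(n^2 + 5*n + 4) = (n - 1)^2*(n + 4)*(n + 1)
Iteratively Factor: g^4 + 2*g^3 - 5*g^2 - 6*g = (g + 1)*(g^3 + g^2 - 6*g) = g*(g + 1)*(g^2 + g - 6) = g*(g - 2)*(g + 1)*(g + 3)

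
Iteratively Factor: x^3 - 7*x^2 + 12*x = (x - 3)*(x^2 - 4*x) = (x - 4)*(x - 3)*(x)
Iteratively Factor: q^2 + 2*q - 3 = (q + 3)*(q - 1)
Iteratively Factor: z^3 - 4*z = (z - 2)*(z^2 + 2*z) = (z - 2)*(z + 2)*(z)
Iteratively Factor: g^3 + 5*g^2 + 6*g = (g + 3)*(g^2 + 2*g) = g*(g + 3)*(g + 2)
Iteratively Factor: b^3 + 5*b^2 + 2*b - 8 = (b - 1)*(b^2 + 6*b + 8) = (b - 1)*(b + 2)*(b + 4)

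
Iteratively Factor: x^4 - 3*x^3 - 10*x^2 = (x + 2)*(x^3 - 5*x^2) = (x - 5)*(x + 2)*(x^2) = x*(x - 5)*(x + 2)*(x)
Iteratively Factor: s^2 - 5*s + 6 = (s - 3)*(s - 2)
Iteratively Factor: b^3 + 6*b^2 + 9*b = (b)*(b^2 + 6*b + 9) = b*(b + 3)*(b + 3)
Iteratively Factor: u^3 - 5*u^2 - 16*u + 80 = (u - 4)*(u^2 - u - 20) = (u - 5)*(u - 4)*(u + 4)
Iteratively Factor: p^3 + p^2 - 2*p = (p - 1)*(p^2 + 2*p) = (p - 1)*(p + 2)*(p)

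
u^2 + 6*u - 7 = (u - 1)*(u + 7)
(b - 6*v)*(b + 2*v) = b^2 - 4*b*v - 12*v^2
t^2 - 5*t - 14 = (t - 7)*(t + 2)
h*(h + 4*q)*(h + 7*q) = h^3 + 11*h^2*q + 28*h*q^2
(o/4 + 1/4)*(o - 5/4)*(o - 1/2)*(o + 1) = o^4/4 + o^3/16 - 15*o^2/32 - o/8 + 5/32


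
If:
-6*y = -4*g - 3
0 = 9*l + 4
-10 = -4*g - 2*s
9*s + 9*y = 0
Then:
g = 33/8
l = -4/9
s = -13/4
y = 13/4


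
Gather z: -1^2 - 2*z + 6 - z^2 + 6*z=-z^2 + 4*z + 5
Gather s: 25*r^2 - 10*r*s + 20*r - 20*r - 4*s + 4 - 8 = 25*r^2 + s*(-10*r - 4) - 4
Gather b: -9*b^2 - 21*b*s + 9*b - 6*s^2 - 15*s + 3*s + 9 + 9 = -9*b^2 + b*(9 - 21*s) - 6*s^2 - 12*s + 18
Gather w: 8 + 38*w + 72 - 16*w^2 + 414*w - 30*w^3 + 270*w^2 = -30*w^3 + 254*w^2 + 452*w + 80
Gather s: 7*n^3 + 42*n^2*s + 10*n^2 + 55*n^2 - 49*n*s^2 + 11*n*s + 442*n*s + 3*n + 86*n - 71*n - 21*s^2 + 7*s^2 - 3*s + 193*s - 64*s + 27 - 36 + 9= 7*n^3 + 65*n^2 + 18*n + s^2*(-49*n - 14) + s*(42*n^2 + 453*n + 126)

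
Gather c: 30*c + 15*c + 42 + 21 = 45*c + 63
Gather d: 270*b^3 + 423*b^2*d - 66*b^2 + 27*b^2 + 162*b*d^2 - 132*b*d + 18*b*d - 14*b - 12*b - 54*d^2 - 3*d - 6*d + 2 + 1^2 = 270*b^3 - 39*b^2 - 26*b + d^2*(162*b - 54) + d*(423*b^2 - 114*b - 9) + 3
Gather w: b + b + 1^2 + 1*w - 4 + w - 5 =2*b + 2*w - 8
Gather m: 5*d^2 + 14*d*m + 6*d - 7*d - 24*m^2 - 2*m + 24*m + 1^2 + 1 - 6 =5*d^2 - d - 24*m^2 + m*(14*d + 22) - 4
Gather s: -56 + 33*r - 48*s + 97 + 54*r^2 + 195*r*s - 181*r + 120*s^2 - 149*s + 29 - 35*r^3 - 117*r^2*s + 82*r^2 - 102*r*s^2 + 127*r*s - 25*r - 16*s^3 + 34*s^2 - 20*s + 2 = -35*r^3 + 136*r^2 - 173*r - 16*s^3 + s^2*(154 - 102*r) + s*(-117*r^2 + 322*r - 217) + 72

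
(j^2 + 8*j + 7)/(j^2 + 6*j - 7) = (j + 1)/(j - 1)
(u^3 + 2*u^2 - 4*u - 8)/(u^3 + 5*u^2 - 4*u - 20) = (u + 2)/(u + 5)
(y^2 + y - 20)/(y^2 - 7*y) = (y^2 + y - 20)/(y*(y - 7))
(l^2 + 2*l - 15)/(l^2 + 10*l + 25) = (l - 3)/(l + 5)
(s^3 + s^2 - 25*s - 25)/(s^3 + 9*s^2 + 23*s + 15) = (s - 5)/(s + 3)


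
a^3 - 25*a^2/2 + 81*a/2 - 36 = (a - 8)*(a - 3)*(a - 3/2)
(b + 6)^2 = b^2 + 12*b + 36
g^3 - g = g*(g - 1)*(g + 1)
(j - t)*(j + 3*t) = j^2 + 2*j*t - 3*t^2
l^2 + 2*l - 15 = (l - 3)*(l + 5)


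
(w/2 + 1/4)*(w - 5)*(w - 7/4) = w^3/2 - 25*w^2/8 + 43*w/16 + 35/16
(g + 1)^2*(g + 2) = g^3 + 4*g^2 + 5*g + 2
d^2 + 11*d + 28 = (d + 4)*(d + 7)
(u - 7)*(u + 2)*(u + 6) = u^3 + u^2 - 44*u - 84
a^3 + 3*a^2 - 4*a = a*(a - 1)*(a + 4)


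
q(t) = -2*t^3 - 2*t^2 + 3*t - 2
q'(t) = -6*t^2 - 4*t + 3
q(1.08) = -3.61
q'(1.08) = -8.32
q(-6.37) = 414.69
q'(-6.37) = -214.98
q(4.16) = -168.11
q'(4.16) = -117.47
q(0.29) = -1.35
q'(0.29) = 1.34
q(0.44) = -1.24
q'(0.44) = 0.08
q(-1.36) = -4.75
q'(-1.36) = -2.66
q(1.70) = -12.51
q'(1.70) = -21.14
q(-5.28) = 220.80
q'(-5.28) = -143.15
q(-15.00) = 6253.00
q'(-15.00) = -1287.00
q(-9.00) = 1267.00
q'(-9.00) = -447.00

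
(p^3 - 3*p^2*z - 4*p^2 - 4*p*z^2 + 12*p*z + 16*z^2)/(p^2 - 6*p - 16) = (-p^3 + 3*p^2*z + 4*p^2 + 4*p*z^2 - 12*p*z - 16*z^2)/(-p^2 + 6*p + 16)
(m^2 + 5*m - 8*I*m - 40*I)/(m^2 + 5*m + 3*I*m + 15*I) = (m - 8*I)/(m + 3*I)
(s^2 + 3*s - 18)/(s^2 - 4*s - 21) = (-s^2 - 3*s + 18)/(-s^2 + 4*s + 21)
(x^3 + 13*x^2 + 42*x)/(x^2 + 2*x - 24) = x*(x + 7)/(x - 4)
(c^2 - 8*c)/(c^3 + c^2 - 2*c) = (c - 8)/(c^2 + c - 2)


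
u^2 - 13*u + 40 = (u - 8)*(u - 5)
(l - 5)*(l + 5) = l^2 - 25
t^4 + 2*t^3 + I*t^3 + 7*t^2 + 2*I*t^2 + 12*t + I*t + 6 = (t + 1)^2*(t - 2*I)*(t + 3*I)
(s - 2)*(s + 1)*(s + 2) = s^3 + s^2 - 4*s - 4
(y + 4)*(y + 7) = y^2 + 11*y + 28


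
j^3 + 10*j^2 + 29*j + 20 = (j + 1)*(j + 4)*(j + 5)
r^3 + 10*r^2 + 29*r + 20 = (r + 1)*(r + 4)*(r + 5)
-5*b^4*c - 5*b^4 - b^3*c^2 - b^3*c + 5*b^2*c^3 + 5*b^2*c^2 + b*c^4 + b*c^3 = (-b + c)*(b + c)*(5*b + c)*(b*c + b)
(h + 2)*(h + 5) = h^2 + 7*h + 10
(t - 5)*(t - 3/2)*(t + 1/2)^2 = t^4 - 11*t^3/2 + 5*t^2/4 + 47*t/8 + 15/8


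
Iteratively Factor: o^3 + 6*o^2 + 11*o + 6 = (o + 2)*(o^2 + 4*o + 3) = (o + 2)*(o + 3)*(o + 1)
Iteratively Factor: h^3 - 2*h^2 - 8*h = (h)*(h^2 - 2*h - 8) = h*(h + 2)*(h - 4)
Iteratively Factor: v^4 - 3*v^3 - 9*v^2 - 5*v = (v + 1)*(v^3 - 4*v^2 - 5*v) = v*(v + 1)*(v^2 - 4*v - 5) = v*(v - 5)*(v + 1)*(v + 1)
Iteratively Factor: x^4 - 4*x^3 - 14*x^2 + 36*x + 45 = (x - 5)*(x^3 + x^2 - 9*x - 9) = (x - 5)*(x + 3)*(x^2 - 2*x - 3) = (x - 5)*(x - 3)*(x + 3)*(x + 1)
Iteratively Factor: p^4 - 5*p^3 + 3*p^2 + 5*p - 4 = (p + 1)*(p^3 - 6*p^2 + 9*p - 4) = (p - 1)*(p + 1)*(p^2 - 5*p + 4) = (p - 1)^2*(p + 1)*(p - 4)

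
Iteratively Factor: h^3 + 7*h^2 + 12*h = (h)*(h^2 + 7*h + 12) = h*(h + 4)*(h + 3)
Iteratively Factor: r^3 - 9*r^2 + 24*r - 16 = (r - 4)*(r^2 - 5*r + 4) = (r - 4)^2*(r - 1)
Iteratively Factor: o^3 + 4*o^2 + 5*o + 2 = (o + 1)*(o^2 + 3*o + 2) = (o + 1)*(o + 2)*(o + 1)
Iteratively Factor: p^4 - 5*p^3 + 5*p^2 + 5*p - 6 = (p - 2)*(p^3 - 3*p^2 - p + 3) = (p - 2)*(p + 1)*(p^2 - 4*p + 3) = (p - 3)*(p - 2)*(p + 1)*(p - 1)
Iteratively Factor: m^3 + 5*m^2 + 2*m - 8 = (m + 2)*(m^2 + 3*m - 4) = (m + 2)*(m + 4)*(m - 1)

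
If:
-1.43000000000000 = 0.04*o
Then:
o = -35.75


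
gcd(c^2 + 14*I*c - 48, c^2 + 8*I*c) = c + 8*I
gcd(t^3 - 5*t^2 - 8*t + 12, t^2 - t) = t - 1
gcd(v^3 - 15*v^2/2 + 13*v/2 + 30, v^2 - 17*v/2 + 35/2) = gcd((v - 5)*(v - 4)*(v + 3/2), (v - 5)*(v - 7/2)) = v - 5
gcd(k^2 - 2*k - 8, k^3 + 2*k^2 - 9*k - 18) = k + 2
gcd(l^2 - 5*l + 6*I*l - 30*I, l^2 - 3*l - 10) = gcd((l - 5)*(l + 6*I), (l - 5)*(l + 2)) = l - 5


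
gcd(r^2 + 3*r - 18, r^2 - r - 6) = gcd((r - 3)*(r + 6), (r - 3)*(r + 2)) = r - 3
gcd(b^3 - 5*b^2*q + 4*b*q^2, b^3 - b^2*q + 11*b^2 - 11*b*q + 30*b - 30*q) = -b + q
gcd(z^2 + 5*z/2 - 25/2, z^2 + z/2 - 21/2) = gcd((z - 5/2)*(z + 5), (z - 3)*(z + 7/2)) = 1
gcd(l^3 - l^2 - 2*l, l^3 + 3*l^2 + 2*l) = l^2 + l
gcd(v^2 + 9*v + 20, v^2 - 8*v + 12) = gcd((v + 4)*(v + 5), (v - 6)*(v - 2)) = 1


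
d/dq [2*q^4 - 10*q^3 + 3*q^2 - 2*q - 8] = 8*q^3 - 30*q^2 + 6*q - 2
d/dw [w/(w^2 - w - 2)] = (w^2 - w*(2*w - 1) - w - 2)/(-w^2 + w + 2)^2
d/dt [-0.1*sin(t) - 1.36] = -0.1*cos(t)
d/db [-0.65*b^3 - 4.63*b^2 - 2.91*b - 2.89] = -1.95*b^2 - 9.26*b - 2.91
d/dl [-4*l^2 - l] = -8*l - 1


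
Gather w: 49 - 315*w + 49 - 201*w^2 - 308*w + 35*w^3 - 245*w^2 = 35*w^3 - 446*w^2 - 623*w + 98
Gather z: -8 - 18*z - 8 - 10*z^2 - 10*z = -10*z^2 - 28*z - 16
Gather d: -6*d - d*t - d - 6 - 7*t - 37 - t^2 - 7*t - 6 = d*(-t - 7) - t^2 - 14*t - 49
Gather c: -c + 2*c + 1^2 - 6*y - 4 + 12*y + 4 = c + 6*y + 1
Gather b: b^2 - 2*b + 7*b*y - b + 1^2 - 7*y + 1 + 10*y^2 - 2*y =b^2 + b*(7*y - 3) + 10*y^2 - 9*y + 2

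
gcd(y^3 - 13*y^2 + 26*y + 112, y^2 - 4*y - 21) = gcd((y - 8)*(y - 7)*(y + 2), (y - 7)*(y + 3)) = y - 7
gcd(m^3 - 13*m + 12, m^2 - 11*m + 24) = m - 3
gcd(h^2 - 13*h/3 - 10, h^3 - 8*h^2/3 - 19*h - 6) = h - 6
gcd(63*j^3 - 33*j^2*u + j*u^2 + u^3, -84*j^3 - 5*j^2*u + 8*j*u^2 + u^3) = -21*j^2 + 4*j*u + u^2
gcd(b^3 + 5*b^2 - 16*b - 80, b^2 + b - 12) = b + 4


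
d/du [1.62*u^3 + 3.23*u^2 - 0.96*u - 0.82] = 4.86*u^2 + 6.46*u - 0.96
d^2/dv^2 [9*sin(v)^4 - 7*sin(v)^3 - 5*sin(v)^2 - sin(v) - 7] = -144*sin(v)^4 + 63*sin(v)^3 + 128*sin(v)^2 - 41*sin(v) - 10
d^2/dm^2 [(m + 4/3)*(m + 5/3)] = 2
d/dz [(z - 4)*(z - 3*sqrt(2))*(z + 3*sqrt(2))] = 3*z^2 - 8*z - 18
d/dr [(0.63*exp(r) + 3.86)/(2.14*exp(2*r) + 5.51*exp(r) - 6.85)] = (-(0.63*exp(r) + 3.86)*(4.28*exp(r) + 5.51) + 1.3482*exp(2*r) + 3.4713*exp(r) - 4.3155)*exp(r)/(2.14*exp(2*r) + 5.51*exp(r) - 6.85)^2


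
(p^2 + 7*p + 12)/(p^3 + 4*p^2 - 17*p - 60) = (p + 4)/(p^2 + p - 20)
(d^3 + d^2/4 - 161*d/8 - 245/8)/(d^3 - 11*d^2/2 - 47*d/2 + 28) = (4*d^2 - 13*d - 35)/(4*(d^2 - 9*d + 8))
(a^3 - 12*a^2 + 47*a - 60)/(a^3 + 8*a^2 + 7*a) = (a^3 - 12*a^2 + 47*a - 60)/(a*(a^2 + 8*a + 7))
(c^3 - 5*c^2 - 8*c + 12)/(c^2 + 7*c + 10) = (c^2 - 7*c + 6)/(c + 5)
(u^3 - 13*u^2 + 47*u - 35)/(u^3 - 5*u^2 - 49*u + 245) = (u - 1)/(u + 7)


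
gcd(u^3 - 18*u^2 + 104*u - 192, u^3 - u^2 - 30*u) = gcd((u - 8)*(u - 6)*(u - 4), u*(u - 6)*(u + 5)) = u - 6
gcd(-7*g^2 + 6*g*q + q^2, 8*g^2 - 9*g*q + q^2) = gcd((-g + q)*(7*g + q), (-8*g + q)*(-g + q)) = -g + q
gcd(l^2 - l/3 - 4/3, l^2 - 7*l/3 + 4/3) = l - 4/3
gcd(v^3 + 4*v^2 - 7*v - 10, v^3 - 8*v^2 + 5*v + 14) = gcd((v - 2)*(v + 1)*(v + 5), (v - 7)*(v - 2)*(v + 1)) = v^2 - v - 2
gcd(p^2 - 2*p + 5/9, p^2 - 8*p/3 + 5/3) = p - 5/3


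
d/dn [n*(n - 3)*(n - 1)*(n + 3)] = 4*n^3 - 3*n^2 - 18*n + 9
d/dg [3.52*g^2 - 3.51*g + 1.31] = 7.04*g - 3.51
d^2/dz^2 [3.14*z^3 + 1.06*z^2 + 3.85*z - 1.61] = 18.84*z + 2.12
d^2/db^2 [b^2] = 2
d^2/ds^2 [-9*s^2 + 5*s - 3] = -18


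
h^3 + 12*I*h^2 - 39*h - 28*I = (h + I)*(h + 4*I)*(h + 7*I)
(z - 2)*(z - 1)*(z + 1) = z^3 - 2*z^2 - z + 2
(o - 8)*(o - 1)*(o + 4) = o^3 - 5*o^2 - 28*o + 32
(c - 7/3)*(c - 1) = c^2 - 10*c/3 + 7/3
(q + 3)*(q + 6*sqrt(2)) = q^2 + 3*q + 6*sqrt(2)*q + 18*sqrt(2)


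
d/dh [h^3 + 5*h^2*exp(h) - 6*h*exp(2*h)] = 5*h^2*exp(h) + 3*h^2 - 12*h*exp(2*h) + 10*h*exp(h) - 6*exp(2*h)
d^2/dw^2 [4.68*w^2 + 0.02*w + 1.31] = 9.36000000000000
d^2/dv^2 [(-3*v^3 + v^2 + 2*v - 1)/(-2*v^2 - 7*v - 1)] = 6*(49*v^3 + 27*v^2 + 21*v + 20)/(8*v^6 + 84*v^5 + 306*v^4 + 427*v^3 + 153*v^2 + 21*v + 1)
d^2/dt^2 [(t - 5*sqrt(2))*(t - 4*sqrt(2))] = 2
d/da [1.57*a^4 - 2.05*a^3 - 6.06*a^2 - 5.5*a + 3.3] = 6.28*a^3 - 6.15*a^2 - 12.12*a - 5.5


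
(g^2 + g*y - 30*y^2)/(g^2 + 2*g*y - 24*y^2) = (-g + 5*y)/(-g + 4*y)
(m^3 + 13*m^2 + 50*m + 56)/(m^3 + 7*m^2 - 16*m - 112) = (m + 2)/(m - 4)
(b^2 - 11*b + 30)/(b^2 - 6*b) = (b - 5)/b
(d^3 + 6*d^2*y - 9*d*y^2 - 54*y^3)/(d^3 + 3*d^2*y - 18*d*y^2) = (d + 3*y)/d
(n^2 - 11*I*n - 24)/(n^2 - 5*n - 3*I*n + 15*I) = (n - 8*I)/(n - 5)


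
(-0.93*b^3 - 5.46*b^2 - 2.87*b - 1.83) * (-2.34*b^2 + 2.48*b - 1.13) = 2.1762*b^5 + 10.47*b^4 - 5.7741*b^3 + 3.3344*b^2 - 1.2953*b + 2.0679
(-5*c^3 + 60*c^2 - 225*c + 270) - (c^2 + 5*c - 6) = -5*c^3 + 59*c^2 - 230*c + 276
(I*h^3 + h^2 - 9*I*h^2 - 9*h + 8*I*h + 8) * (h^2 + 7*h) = I*h^5 + h^4 - 2*I*h^4 - 2*h^3 - 55*I*h^3 - 55*h^2 + 56*I*h^2 + 56*h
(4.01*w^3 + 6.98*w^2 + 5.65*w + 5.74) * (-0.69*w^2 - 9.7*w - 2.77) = -2.7669*w^5 - 43.7132*w^4 - 82.7122*w^3 - 78.1002*w^2 - 71.3285*w - 15.8998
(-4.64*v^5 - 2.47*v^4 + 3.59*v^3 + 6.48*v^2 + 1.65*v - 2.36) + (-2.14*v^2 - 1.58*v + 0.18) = -4.64*v^5 - 2.47*v^4 + 3.59*v^3 + 4.34*v^2 + 0.0699999999999998*v - 2.18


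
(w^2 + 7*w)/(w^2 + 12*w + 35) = w/(w + 5)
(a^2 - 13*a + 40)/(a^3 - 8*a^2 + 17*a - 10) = (a - 8)/(a^2 - 3*a + 2)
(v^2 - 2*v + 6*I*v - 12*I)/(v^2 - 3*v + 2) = (v + 6*I)/(v - 1)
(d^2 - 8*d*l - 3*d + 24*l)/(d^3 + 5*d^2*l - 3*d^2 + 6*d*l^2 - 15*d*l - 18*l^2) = (d - 8*l)/(d^2 + 5*d*l + 6*l^2)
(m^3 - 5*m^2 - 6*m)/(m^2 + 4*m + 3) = m*(m - 6)/(m + 3)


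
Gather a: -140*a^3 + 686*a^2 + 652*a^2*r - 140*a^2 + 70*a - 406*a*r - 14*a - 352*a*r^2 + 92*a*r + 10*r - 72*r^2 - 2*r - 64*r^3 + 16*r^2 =-140*a^3 + a^2*(652*r + 546) + a*(-352*r^2 - 314*r + 56) - 64*r^3 - 56*r^2 + 8*r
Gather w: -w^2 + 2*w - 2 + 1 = -w^2 + 2*w - 1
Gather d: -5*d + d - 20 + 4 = -4*d - 16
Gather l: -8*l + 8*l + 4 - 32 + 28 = 0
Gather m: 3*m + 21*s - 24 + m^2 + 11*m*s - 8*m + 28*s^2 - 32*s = m^2 + m*(11*s - 5) + 28*s^2 - 11*s - 24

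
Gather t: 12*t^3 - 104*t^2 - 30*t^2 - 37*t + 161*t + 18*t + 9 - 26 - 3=12*t^3 - 134*t^2 + 142*t - 20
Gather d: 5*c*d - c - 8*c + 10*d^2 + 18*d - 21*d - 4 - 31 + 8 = -9*c + 10*d^2 + d*(5*c - 3) - 27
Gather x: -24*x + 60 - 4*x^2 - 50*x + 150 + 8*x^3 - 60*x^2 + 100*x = 8*x^3 - 64*x^2 + 26*x + 210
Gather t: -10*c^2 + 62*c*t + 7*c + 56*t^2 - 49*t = -10*c^2 + 7*c + 56*t^2 + t*(62*c - 49)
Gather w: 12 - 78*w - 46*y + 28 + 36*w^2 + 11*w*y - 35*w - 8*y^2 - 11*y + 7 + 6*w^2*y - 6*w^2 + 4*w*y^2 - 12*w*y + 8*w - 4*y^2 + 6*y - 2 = w^2*(6*y + 30) + w*(4*y^2 - y - 105) - 12*y^2 - 51*y + 45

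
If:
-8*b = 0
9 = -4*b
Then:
No Solution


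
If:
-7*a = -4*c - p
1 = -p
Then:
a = 4*c/7 - 1/7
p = -1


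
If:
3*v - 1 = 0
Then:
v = 1/3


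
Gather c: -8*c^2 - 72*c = -8*c^2 - 72*c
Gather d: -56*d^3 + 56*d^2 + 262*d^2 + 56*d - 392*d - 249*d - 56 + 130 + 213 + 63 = -56*d^3 + 318*d^2 - 585*d + 350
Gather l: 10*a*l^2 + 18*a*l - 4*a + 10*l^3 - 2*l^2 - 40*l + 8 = -4*a + 10*l^3 + l^2*(10*a - 2) + l*(18*a - 40) + 8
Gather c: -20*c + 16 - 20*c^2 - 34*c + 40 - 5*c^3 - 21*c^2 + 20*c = -5*c^3 - 41*c^2 - 34*c + 56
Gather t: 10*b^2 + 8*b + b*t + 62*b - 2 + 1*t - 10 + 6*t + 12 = 10*b^2 + 70*b + t*(b + 7)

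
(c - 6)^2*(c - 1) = c^3 - 13*c^2 + 48*c - 36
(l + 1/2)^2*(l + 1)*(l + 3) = l^4 + 5*l^3 + 29*l^2/4 + 4*l + 3/4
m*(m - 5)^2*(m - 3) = m^4 - 13*m^3 + 55*m^2 - 75*m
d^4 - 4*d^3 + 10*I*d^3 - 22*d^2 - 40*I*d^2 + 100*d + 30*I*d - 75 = (d - 3)*(d - 1)*(d + 5*I)^2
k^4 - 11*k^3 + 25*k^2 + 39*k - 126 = (k - 7)*(k - 3)^2*(k + 2)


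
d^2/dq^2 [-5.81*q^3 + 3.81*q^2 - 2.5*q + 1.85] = 7.62 - 34.86*q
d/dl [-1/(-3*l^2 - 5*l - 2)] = (-6*l - 5)/(3*l^2 + 5*l + 2)^2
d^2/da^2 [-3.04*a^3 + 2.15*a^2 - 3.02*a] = 4.3 - 18.24*a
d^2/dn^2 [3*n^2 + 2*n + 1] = 6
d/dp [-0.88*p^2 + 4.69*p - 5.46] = 4.69 - 1.76*p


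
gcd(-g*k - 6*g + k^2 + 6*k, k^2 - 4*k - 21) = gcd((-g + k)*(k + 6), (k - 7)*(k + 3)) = 1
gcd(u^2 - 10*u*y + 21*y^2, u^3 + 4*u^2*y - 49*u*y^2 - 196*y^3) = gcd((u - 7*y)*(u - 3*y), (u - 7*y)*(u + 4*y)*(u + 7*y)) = -u + 7*y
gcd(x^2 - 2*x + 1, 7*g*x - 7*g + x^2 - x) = x - 1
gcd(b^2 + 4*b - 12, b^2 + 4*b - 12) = b^2 + 4*b - 12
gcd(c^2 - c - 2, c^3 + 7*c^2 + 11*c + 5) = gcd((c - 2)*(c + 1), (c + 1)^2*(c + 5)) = c + 1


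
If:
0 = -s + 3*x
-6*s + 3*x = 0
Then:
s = 0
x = 0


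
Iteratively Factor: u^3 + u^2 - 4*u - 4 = (u - 2)*(u^2 + 3*u + 2) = (u - 2)*(u + 1)*(u + 2)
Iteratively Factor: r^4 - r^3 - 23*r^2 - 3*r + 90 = (r + 3)*(r^3 - 4*r^2 - 11*r + 30) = (r - 5)*(r + 3)*(r^2 + r - 6) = (r - 5)*(r - 2)*(r + 3)*(r + 3)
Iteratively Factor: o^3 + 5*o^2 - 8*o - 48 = (o + 4)*(o^2 + o - 12) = (o - 3)*(o + 4)*(o + 4)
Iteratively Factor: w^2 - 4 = (w + 2)*(w - 2)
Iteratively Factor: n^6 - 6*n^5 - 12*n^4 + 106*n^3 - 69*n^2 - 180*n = (n - 5)*(n^5 - n^4 - 17*n^3 + 21*n^2 + 36*n) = (n - 5)*(n + 1)*(n^4 - 2*n^3 - 15*n^2 + 36*n) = (n - 5)*(n - 3)*(n + 1)*(n^3 + n^2 - 12*n) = (n - 5)*(n - 3)*(n + 1)*(n + 4)*(n^2 - 3*n) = (n - 5)*(n - 3)^2*(n + 1)*(n + 4)*(n)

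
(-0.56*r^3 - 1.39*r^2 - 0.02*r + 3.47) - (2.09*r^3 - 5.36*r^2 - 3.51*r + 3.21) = -2.65*r^3 + 3.97*r^2 + 3.49*r + 0.26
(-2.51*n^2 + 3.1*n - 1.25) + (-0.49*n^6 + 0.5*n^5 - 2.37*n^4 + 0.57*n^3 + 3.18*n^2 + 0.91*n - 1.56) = -0.49*n^6 + 0.5*n^5 - 2.37*n^4 + 0.57*n^3 + 0.67*n^2 + 4.01*n - 2.81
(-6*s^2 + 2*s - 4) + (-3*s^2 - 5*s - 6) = -9*s^2 - 3*s - 10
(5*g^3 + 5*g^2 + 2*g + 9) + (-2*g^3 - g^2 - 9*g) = 3*g^3 + 4*g^2 - 7*g + 9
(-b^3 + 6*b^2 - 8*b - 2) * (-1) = b^3 - 6*b^2 + 8*b + 2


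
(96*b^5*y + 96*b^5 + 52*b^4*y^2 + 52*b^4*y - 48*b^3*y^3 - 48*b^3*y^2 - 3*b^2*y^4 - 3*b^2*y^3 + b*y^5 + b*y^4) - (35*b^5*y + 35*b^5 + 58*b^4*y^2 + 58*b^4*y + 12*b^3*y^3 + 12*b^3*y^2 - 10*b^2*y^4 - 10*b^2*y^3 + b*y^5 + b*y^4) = 61*b^5*y + 61*b^5 - 6*b^4*y^2 - 6*b^4*y - 60*b^3*y^3 - 60*b^3*y^2 + 7*b^2*y^4 + 7*b^2*y^3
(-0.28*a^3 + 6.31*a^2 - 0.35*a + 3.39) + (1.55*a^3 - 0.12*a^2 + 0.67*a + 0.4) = 1.27*a^3 + 6.19*a^2 + 0.32*a + 3.79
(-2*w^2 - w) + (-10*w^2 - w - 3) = -12*w^2 - 2*w - 3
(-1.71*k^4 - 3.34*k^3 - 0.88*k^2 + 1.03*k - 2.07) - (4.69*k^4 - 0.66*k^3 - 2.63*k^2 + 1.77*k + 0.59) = -6.4*k^4 - 2.68*k^3 + 1.75*k^2 - 0.74*k - 2.66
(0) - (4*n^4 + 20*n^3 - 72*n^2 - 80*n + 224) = -4*n^4 - 20*n^3 + 72*n^2 + 80*n - 224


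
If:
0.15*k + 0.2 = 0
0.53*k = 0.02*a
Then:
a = -35.33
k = -1.33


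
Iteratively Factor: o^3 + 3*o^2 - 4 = (o - 1)*(o^2 + 4*o + 4) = (o - 1)*(o + 2)*(o + 2)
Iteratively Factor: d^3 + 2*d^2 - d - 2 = (d + 1)*(d^2 + d - 2) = (d + 1)*(d + 2)*(d - 1)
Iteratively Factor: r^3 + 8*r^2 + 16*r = (r + 4)*(r^2 + 4*r) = (r + 4)^2*(r)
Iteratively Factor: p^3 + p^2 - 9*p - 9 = (p + 3)*(p^2 - 2*p - 3) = (p + 1)*(p + 3)*(p - 3)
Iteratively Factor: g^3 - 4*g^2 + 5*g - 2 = (g - 2)*(g^2 - 2*g + 1) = (g - 2)*(g - 1)*(g - 1)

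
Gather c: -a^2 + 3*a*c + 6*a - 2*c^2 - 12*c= -a^2 + 6*a - 2*c^2 + c*(3*a - 12)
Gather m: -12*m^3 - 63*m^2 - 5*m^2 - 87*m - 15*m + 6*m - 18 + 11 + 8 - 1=-12*m^3 - 68*m^2 - 96*m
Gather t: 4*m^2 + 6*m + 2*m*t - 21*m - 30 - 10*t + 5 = 4*m^2 - 15*m + t*(2*m - 10) - 25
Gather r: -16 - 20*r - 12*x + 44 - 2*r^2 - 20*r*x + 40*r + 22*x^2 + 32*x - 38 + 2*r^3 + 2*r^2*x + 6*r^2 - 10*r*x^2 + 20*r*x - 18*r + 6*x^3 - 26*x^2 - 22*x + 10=2*r^3 + r^2*(2*x + 4) + r*(2 - 10*x^2) + 6*x^3 - 4*x^2 - 2*x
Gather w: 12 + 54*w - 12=54*w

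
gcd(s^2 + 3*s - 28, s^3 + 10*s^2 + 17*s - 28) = s + 7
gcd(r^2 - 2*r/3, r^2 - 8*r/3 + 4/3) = r - 2/3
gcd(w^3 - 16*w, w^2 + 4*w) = w^2 + 4*w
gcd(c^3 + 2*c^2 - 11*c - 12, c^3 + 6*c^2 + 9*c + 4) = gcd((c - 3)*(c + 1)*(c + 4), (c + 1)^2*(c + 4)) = c^2 + 5*c + 4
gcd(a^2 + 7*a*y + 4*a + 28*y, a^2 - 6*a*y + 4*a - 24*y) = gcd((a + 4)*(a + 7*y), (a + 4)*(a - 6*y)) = a + 4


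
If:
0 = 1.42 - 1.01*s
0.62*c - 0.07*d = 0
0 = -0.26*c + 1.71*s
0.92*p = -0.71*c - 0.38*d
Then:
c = 9.25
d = 81.90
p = -40.96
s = 1.41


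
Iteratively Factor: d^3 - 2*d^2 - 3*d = (d)*(d^2 - 2*d - 3) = d*(d + 1)*(d - 3)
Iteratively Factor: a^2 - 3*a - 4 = (a - 4)*(a + 1)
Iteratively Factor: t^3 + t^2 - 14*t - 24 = (t - 4)*(t^2 + 5*t + 6) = (t - 4)*(t + 2)*(t + 3)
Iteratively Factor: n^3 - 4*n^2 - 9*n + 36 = (n - 3)*(n^2 - n - 12) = (n - 3)*(n + 3)*(n - 4)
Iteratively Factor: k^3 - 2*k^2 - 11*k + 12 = (k - 4)*(k^2 + 2*k - 3) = (k - 4)*(k + 3)*(k - 1)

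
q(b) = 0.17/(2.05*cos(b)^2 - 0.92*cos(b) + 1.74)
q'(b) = 0.17*(4.1*sin(b)*cos(b) - 0.92*sin(b))/(2.05*cos(b)^2 - 0.92*cos(b) + 1.74)^2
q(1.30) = 0.10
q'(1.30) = 0.01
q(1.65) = 0.09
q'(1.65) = -0.06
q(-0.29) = 0.06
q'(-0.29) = -0.02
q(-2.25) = 0.05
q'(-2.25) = 0.05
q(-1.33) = 0.10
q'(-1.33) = -0.00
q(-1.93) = 0.07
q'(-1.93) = 0.07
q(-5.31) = 0.09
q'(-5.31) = 0.06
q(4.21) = 0.06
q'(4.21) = 0.06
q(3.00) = 0.04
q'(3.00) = -0.00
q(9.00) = 0.04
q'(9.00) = -0.02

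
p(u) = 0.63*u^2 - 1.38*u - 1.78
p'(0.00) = -1.38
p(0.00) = -1.78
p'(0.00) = -1.38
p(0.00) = -1.78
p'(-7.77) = -11.17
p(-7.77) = 46.98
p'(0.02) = -1.35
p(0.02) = -1.81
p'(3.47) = 2.99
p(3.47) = 1.02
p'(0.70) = -0.50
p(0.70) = -2.44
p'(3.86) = 3.48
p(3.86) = 2.28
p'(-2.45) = -4.47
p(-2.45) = 5.38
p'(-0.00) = -1.38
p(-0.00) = -1.78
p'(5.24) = 5.22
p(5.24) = 8.29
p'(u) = 1.26*u - 1.38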